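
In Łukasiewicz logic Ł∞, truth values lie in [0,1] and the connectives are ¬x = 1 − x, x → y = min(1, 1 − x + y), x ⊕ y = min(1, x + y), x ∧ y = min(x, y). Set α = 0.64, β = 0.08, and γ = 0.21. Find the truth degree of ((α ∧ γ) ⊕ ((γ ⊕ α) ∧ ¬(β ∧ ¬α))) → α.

0.64

α ∧ γ = min(0.64, 0.21) = 0.21
γ ⊕ α = min(1, 0.21 + 0.64) = min(1, 0.85) = 0.85
¬α = 1 − 0.64 = 0.36
β ∧ ¬α = min(0.08, 0.36) = 0.08
¬(β ∧ ¬α) = 1 − 0.08 = 0.92
(γ ⊕ α) ∧ ¬(β ∧ ¬α) = min(0.85, 0.92) = 0.85
(α ∧ γ) ⊕ ((γ ⊕ α) ∧ ¬(β ∧ ¬α)) = min(1, 0.21 + 0.85) = min(1, 1.06) = 1.00
((α ∧ γ) ⊕ ((γ ⊕ α) ∧ ¬(β ∧ ¬α))) → α = min(1, 1 − 1.00 + 0.64) = min(1, 0.64) = 0.64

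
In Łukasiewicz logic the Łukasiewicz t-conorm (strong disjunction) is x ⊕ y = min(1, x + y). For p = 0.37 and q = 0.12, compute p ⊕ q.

p ⊕ q = min(1, 0.37 + 0.12) = min(1, 0.49) = 0.49
For comparison, the Gödel t-conorm max(x, y) would give 0.37.

0.49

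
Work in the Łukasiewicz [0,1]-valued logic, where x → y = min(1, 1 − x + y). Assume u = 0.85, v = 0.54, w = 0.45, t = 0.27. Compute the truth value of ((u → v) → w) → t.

u → v = min(1, 1 − 0.85 + 0.54) = min(1, 0.69) = 0.69
(u → v) → w = min(1, 1 − 0.69 + 0.45) = min(1, 0.76) = 0.76
((u → v) → w) → t = min(1, 1 − 0.76 + 0.27) = min(1, 0.51) = 0.51

0.51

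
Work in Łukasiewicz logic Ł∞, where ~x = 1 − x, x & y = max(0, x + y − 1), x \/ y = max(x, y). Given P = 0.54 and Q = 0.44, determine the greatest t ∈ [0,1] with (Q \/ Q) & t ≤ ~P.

Q \/ Q = max(0.44, 0.44) = 0.44
So the left factor is Q \/ Q = 0.44.
~P = 1 − 0.54 = 0.46
So the right-hand bound is ~P = 0.46.
The residuum of the Łukasiewicz t-norm gives the supremum: min(1, 1 − 0.44 + 0.46).
1 − 0.44 + 0.46 = 1.02, so t = min(1, 1.02) = 1.00.
Check: 0.44 & 1.00 = max(0, 0.44) = 0.44 ≤ 0.46.

1.00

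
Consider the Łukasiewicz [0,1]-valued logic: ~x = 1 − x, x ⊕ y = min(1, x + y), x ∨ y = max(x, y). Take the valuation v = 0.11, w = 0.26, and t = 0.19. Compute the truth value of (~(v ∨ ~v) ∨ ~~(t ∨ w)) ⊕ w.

0.52

~v = 1 − 0.11 = 0.89
v ∨ ~v = max(0.11, 0.89) = 0.89
~(v ∨ ~v) = 1 − 0.89 = 0.11
t ∨ w = max(0.19, 0.26) = 0.26
~(t ∨ w) = 1 − 0.26 = 0.74
~~(t ∨ w) = 1 − 0.74 = 0.26
~(v ∨ ~v) ∨ ~~(t ∨ w) = max(0.11, 0.26) = 0.26
(~(v ∨ ~v) ∨ ~~(t ∨ w)) ⊕ w = min(1, 0.26 + 0.26) = min(1, 0.52) = 0.52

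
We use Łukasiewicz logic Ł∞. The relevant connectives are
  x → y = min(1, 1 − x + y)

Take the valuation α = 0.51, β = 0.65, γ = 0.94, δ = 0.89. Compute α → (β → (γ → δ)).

1.00

γ → δ = min(1, 1 − 0.94 + 0.89) = min(1, 0.95) = 0.95
β → (γ → δ) = min(1, 1 − 0.65 + 0.95) = min(1, 1.30) = 1.00
α → (β → (γ → δ)) = min(1, 1 − 0.51 + 1.00) = min(1, 1.49) = 1.00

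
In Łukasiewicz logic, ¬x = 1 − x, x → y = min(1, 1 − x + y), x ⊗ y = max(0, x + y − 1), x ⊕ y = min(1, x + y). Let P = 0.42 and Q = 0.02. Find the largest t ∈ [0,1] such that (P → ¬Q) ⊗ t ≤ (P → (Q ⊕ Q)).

0.62

¬Q = 1 − 0.02 = 0.98
P → ¬Q = min(1, 1 − 0.42 + 0.98) = min(1, 1.56) = 1.00
So the left factor is P → ¬Q = 1.00.
Q ⊕ Q = min(1, 0.02 + 0.02) = min(1, 0.04) = 0.04
P → (Q ⊕ Q) = min(1, 1 − 0.42 + 0.04) = min(1, 0.62) = 0.62
So the right-hand bound is P → (Q ⊕ Q) = 0.62.
The residuum of the Łukasiewicz t-norm gives the supremum: min(1, 1 − 1.00 + 0.62).
1 − 1.00 + 0.62 = 0.62, so t = min(1, 0.62) = 0.62.
Check: 1.00 ⊗ 0.62 = max(0, 0.62) = 0.62 ≤ 0.62.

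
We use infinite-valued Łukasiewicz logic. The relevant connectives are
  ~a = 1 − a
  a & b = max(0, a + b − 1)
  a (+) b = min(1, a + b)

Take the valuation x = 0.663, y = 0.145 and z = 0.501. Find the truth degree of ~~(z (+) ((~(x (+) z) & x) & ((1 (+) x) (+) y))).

x (+) z = min(1, 0.663 + 0.501) = min(1, 1.164) = 1.000
~(x (+) z) = 1 − 1.000 = 0.000
~(x (+) z) & x = max(0, 0.000 + 0.663 − 1) = max(0, -0.337) = 0.000
1 (+) x = min(1, 1.000 + 0.663) = min(1, 1.663) = 1.000
(1 (+) x) (+) y = min(1, 1.000 + 0.145) = min(1, 1.145) = 1.000
(~(x (+) z) & x) & ((1 (+) x) (+) y) = max(0, 0.000 + 1.000 − 1) = max(0, 0.000) = 0.000
z (+) ((~(x (+) z) & x) & ((1 (+) x) (+) y)) = min(1, 0.501 + 0.000) = min(1, 0.501) = 0.501
~(z (+) ((~(x (+) z) & x) & ((1 (+) x) (+) y))) = 1 − 0.501 = 0.499
~~(z (+) ((~(x (+) z) & x) & ((1 (+) x) (+) y))) = 1 − 0.499 = 0.501

0.501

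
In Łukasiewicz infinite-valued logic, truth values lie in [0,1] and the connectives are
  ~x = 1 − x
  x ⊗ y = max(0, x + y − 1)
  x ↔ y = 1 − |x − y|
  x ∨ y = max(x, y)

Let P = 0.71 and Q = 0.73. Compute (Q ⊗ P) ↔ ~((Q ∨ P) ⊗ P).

Q ⊗ P = max(0, 0.73 + 0.71 − 1) = max(0, 0.44) = 0.44
Q ∨ P = max(0.73, 0.71) = 0.73
(Q ∨ P) ⊗ P = max(0, 0.73 + 0.71 − 1) = max(0, 0.44) = 0.44
~((Q ∨ P) ⊗ P) = 1 − 0.44 = 0.56
(Q ⊗ P) ↔ ~((Q ∨ P) ⊗ P) = 1 − |0.44 − 0.56| = 1 − 0.12 = 0.88

0.88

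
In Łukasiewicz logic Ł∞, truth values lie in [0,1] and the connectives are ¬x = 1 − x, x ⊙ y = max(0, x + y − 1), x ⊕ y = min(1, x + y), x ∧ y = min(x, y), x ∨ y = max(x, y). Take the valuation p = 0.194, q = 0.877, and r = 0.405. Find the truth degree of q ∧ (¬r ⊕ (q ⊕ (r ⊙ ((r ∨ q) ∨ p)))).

¬r = 1 − 0.405 = 0.595
r ∨ q = max(0.405, 0.877) = 0.877
(r ∨ q) ∨ p = max(0.877, 0.194) = 0.877
r ⊙ ((r ∨ q) ∨ p) = max(0, 0.405 + 0.877 − 1) = max(0, 0.282) = 0.282
q ⊕ (r ⊙ ((r ∨ q) ∨ p)) = min(1, 0.877 + 0.282) = min(1, 1.159) = 1.000
¬r ⊕ (q ⊕ (r ⊙ ((r ∨ q) ∨ p))) = min(1, 0.595 + 1.000) = min(1, 1.595) = 1.000
q ∧ (¬r ⊕ (q ⊕ (r ⊙ ((r ∨ q) ∨ p)))) = min(0.877, 1.000) = 0.877

0.877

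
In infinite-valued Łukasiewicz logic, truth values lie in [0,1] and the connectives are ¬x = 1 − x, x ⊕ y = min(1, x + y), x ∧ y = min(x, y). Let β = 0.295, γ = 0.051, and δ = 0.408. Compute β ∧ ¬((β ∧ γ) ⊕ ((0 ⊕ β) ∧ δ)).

0.295

β ∧ γ = min(0.295, 0.051) = 0.051
0 ⊕ β = min(1, 0.000 + 0.295) = min(1, 0.295) = 0.295
(0 ⊕ β) ∧ δ = min(0.295, 0.408) = 0.295
(β ∧ γ) ⊕ ((0 ⊕ β) ∧ δ) = min(1, 0.051 + 0.295) = min(1, 0.346) = 0.346
¬((β ∧ γ) ⊕ ((0 ⊕ β) ∧ δ)) = 1 − 0.346 = 0.654
β ∧ ¬((β ∧ γ) ⊕ ((0 ⊕ β) ∧ δ)) = min(0.295, 0.654) = 0.295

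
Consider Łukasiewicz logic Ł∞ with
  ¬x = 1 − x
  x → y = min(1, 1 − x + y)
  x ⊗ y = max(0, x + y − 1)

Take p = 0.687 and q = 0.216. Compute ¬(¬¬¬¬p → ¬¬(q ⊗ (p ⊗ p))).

¬p = 1 − 0.687 = 0.313
¬¬p = 1 − 0.313 = 0.687
¬¬¬p = 1 − 0.687 = 0.313
¬¬¬¬p = 1 − 0.313 = 0.687
p ⊗ p = max(0, 0.687 + 0.687 − 1) = max(0, 0.374) = 0.374
q ⊗ (p ⊗ p) = max(0, 0.216 + 0.374 − 1) = max(0, -0.410) = 0.000
¬(q ⊗ (p ⊗ p)) = 1 − 0.000 = 1.000
¬¬(q ⊗ (p ⊗ p)) = 1 − 1.000 = 0.000
¬¬¬¬p → ¬¬(q ⊗ (p ⊗ p)) = min(1, 1 − 0.687 + 0.000) = min(1, 0.313) = 0.313
¬(¬¬¬¬p → ¬¬(q ⊗ (p ⊗ p))) = 1 − 0.313 = 0.687

0.687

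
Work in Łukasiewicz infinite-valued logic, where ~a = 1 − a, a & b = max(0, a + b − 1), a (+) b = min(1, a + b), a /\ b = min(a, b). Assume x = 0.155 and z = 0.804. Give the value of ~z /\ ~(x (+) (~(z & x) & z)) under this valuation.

~z = 1 − 0.804 = 0.196
z & x = max(0, 0.804 + 0.155 − 1) = max(0, -0.041) = 0.000
~(z & x) = 1 − 0.000 = 1.000
~(z & x) & z = max(0, 1.000 + 0.804 − 1) = max(0, 0.804) = 0.804
x (+) (~(z & x) & z) = min(1, 0.155 + 0.804) = min(1, 0.959) = 0.959
~(x (+) (~(z & x) & z)) = 1 − 0.959 = 0.041
~z /\ ~(x (+) (~(z & x) & z)) = min(0.196, 0.041) = 0.041

0.041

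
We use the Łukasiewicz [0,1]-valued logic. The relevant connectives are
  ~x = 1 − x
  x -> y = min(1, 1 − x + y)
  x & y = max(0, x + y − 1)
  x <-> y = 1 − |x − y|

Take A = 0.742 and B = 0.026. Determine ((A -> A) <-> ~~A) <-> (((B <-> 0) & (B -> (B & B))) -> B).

0.336

A -> A = min(1, 1 − 0.742 + 0.742) = min(1, 1.000) = 1.000
~A = 1 − 0.742 = 0.258
~~A = 1 − 0.258 = 0.742
(A -> A) <-> ~~A = 1 − |1.000 − 0.742| = 1 − 0.258 = 0.742
B <-> 0 = 1 − |0.026 − 0.000| = 1 − 0.026 = 0.974
B & B = max(0, 0.026 + 0.026 − 1) = max(0, -0.948) = 0.000
B -> (B & B) = min(1, 1 − 0.026 + 0.000) = min(1, 0.974) = 0.974
(B <-> 0) & (B -> (B & B)) = max(0, 0.974 + 0.974 − 1) = max(0, 0.948) = 0.948
((B <-> 0) & (B -> (B & B))) -> B = min(1, 1 − 0.948 + 0.026) = min(1, 0.078) = 0.078
((A -> A) <-> ~~A) <-> (((B <-> 0) & (B -> (B & B))) -> B) = 1 − |0.742 − 0.078| = 1 − 0.664 = 0.336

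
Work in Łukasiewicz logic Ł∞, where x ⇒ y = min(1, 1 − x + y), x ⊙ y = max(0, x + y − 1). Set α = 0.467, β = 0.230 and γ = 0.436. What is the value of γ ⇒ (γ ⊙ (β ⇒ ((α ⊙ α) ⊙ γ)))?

0.770

α ⊙ α = max(0, 0.467 + 0.467 − 1) = max(0, -0.066) = 0.000
(α ⊙ α) ⊙ γ = max(0, 0.000 + 0.436 − 1) = max(0, -0.564) = 0.000
β ⇒ ((α ⊙ α) ⊙ γ) = min(1, 1 − 0.230 + 0.000) = min(1, 0.770) = 0.770
γ ⊙ (β ⇒ ((α ⊙ α) ⊙ γ)) = max(0, 0.436 + 0.770 − 1) = max(0, 0.206) = 0.206
γ ⇒ (γ ⊙ (β ⇒ ((α ⊙ α) ⊙ γ))) = min(1, 1 − 0.436 + 0.206) = min(1, 0.770) = 0.770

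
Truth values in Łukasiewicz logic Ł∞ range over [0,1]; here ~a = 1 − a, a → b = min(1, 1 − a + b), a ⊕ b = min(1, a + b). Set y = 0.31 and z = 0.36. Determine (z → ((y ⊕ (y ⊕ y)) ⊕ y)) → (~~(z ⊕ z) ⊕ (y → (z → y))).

1.00

y ⊕ y = min(1, 0.31 + 0.31) = min(1, 0.62) = 0.62
y ⊕ (y ⊕ y) = min(1, 0.31 + 0.62) = min(1, 0.93) = 0.93
(y ⊕ (y ⊕ y)) ⊕ y = min(1, 0.93 + 0.31) = min(1, 1.24) = 1.00
z → ((y ⊕ (y ⊕ y)) ⊕ y) = min(1, 1 − 0.36 + 1.00) = min(1, 1.64) = 1.00
z ⊕ z = min(1, 0.36 + 0.36) = min(1, 0.72) = 0.72
~(z ⊕ z) = 1 − 0.72 = 0.28
~~(z ⊕ z) = 1 − 0.28 = 0.72
z → y = min(1, 1 − 0.36 + 0.31) = min(1, 0.95) = 0.95
y → (z → y) = min(1, 1 − 0.31 + 0.95) = min(1, 1.64) = 1.00
~~(z ⊕ z) ⊕ (y → (z → y)) = min(1, 0.72 + 1.00) = min(1, 1.72) = 1.00
(z → ((y ⊕ (y ⊕ y)) ⊕ y)) → (~~(z ⊕ z) ⊕ (y → (z → y))) = min(1, 1 − 1.00 + 1.00) = min(1, 1.00) = 1.00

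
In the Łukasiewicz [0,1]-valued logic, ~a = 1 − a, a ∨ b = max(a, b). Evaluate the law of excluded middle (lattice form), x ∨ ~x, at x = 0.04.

0.96

~x = 1 − 0.04 = 0.96
x ∨ ~x = max(0.04, 0.96) = 0.96
(The value 0.96 < 1 shows this instance is not satisfied; not a Ł∞-tautology — its value is max(a, 1−a).)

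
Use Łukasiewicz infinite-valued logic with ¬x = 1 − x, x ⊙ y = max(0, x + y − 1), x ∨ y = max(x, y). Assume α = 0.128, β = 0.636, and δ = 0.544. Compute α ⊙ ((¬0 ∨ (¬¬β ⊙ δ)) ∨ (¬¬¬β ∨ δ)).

¬0 = 1 − 0.000 = 1.000
¬β = 1 − 0.636 = 0.364
¬¬β = 1 − 0.364 = 0.636
¬¬β ⊙ δ = max(0, 0.636 + 0.544 − 1) = max(0, 0.180) = 0.180
¬0 ∨ (¬¬β ⊙ δ) = max(1.000, 0.180) = 1.000
¬¬¬β = 1 − 0.636 = 0.364
¬¬¬β ∨ δ = max(0.364, 0.544) = 0.544
(¬0 ∨ (¬¬β ⊙ δ)) ∨ (¬¬¬β ∨ δ) = max(1.000, 0.544) = 1.000
α ⊙ ((¬0 ∨ (¬¬β ⊙ δ)) ∨ (¬¬¬β ∨ δ)) = max(0, 0.128 + 1.000 − 1) = max(0, 0.128) = 0.128

0.128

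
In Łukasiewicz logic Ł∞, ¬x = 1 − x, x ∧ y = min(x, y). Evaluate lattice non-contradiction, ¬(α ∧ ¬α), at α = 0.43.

0.57

¬α = 1 − 0.43 = 0.57
α ∧ ¬α = min(0.43, 0.57) = 0.43
¬(α ∧ ¬α) = 1 − 0.43 = 0.57
(The value 0.57 < 1 shows this instance is not satisfied; not a Ł∞-tautology — its value is 1 − min(a, 1−a).)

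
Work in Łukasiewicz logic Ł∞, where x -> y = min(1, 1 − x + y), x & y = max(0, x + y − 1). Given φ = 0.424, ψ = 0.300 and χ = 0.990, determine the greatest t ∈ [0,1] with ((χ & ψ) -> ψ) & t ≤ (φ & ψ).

χ & ψ = max(0, 0.990 + 0.300 − 1) = max(0, 0.290) = 0.290
(χ & ψ) -> ψ = min(1, 1 − 0.290 + 0.300) = min(1, 1.010) = 1.000
So the left factor is (χ & ψ) -> ψ = 1.000.
φ & ψ = max(0, 0.424 + 0.300 − 1) = max(0, -0.276) = 0.000
So the right-hand bound is φ & ψ = 0.000.
The residuum of the Łukasiewicz t-norm gives the supremum: min(1, 1 − 1.000 + 0.000).
1 − 1.000 + 0.000 = 0.000, so t = min(1, 0.000) = 0.000.
Check: 1.000 & 0.000 = max(0, 0.000) = 0.000 ≤ 0.000.

0.000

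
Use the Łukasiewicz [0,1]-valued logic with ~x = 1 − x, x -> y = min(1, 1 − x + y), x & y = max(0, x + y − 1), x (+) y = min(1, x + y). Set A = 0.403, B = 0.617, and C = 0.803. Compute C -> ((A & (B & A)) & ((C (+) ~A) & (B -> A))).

0.197

B & A = max(0, 0.617 + 0.403 − 1) = max(0, 0.020) = 0.020
A & (B & A) = max(0, 0.403 + 0.020 − 1) = max(0, -0.577) = 0.000
~A = 1 − 0.403 = 0.597
C (+) ~A = min(1, 0.803 + 0.597) = min(1, 1.400) = 1.000
B -> A = min(1, 1 − 0.617 + 0.403) = min(1, 0.786) = 0.786
(C (+) ~A) & (B -> A) = max(0, 1.000 + 0.786 − 1) = max(0, 0.786) = 0.786
(A & (B & A)) & ((C (+) ~A) & (B -> A)) = max(0, 0.000 + 0.786 − 1) = max(0, -0.214) = 0.000
C -> ((A & (B & A)) & ((C (+) ~A) & (B -> A))) = min(1, 1 − 0.803 + 0.000) = min(1, 0.197) = 0.197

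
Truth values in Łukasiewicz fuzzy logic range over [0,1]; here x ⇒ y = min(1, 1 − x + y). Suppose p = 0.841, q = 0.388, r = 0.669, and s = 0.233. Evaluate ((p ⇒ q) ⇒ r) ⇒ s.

0.233

p ⇒ q = min(1, 1 − 0.841 + 0.388) = min(1, 0.547) = 0.547
(p ⇒ q) ⇒ r = min(1, 1 − 0.547 + 0.669) = min(1, 1.122) = 1.000
((p ⇒ q) ⇒ r) ⇒ s = min(1, 1 − 1.000 + 0.233) = min(1, 0.233) = 0.233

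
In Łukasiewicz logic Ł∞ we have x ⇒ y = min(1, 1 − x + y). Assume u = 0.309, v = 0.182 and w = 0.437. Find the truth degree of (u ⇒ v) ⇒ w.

0.564

u ⇒ v = min(1, 1 − 0.309 + 0.182) = min(1, 0.873) = 0.873
(u ⇒ v) ⇒ w = min(1, 1 − 0.873 + 0.437) = min(1, 0.564) = 0.564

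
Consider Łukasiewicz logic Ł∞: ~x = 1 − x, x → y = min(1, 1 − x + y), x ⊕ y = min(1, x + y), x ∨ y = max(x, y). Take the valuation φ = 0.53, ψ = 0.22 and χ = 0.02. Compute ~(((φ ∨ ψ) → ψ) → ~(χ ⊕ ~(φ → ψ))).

0.02

φ ∨ ψ = max(0.53, 0.22) = 0.53
(φ ∨ ψ) → ψ = min(1, 1 − 0.53 + 0.22) = min(1, 0.69) = 0.69
φ → ψ = min(1, 1 − 0.53 + 0.22) = min(1, 0.69) = 0.69
~(φ → ψ) = 1 − 0.69 = 0.31
χ ⊕ ~(φ → ψ) = min(1, 0.02 + 0.31) = min(1, 0.33) = 0.33
~(χ ⊕ ~(φ → ψ)) = 1 − 0.33 = 0.67
((φ ∨ ψ) → ψ) → ~(χ ⊕ ~(φ → ψ)) = min(1, 1 − 0.69 + 0.67) = min(1, 0.98) = 0.98
~(((φ ∨ ψ) → ψ) → ~(χ ⊕ ~(φ → ψ))) = 1 − 0.98 = 0.02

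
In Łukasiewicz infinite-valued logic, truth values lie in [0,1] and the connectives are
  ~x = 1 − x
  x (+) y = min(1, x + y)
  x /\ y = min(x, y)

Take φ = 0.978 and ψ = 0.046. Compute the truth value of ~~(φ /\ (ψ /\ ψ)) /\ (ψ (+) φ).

0.046

ψ /\ ψ = min(0.046, 0.046) = 0.046
φ /\ (ψ /\ ψ) = min(0.978, 0.046) = 0.046
~(φ /\ (ψ /\ ψ)) = 1 − 0.046 = 0.954
~~(φ /\ (ψ /\ ψ)) = 1 − 0.954 = 0.046
ψ (+) φ = min(1, 0.046 + 0.978) = min(1, 1.024) = 1.000
~~(φ /\ (ψ /\ ψ)) /\ (ψ (+) φ) = min(0.046, 1.000) = 0.046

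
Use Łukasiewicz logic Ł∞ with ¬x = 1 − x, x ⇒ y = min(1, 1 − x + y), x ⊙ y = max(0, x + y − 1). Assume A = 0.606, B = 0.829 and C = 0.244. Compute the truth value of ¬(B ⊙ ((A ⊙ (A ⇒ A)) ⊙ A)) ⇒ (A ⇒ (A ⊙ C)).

0.435

A ⇒ A = min(1, 1 − 0.606 + 0.606) = min(1, 1.000) = 1.000
A ⊙ (A ⇒ A) = max(0, 0.606 + 1.000 − 1) = max(0, 0.606) = 0.606
(A ⊙ (A ⇒ A)) ⊙ A = max(0, 0.606 + 0.606 − 1) = max(0, 0.212) = 0.212
B ⊙ ((A ⊙ (A ⇒ A)) ⊙ A) = max(0, 0.829 + 0.212 − 1) = max(0, 0.041) = 0.041
¬(B ⊙ ((A ⊙ (A ⇒ A)) ⊙ A)) = 1 − 0.041 = 0.959
A ⊙ C = max(0, 0.606 + 0.244 − 1) = max(0, -0.150) = 0.000
A ⇒ (A ⊙ C) = min(1, 1 − 0.606 + 0.000) = min(1, 0.394) = 0.394
¬(B ⊙ ((A ⊙ (A ⇒ A)) ⊙ A)) ⇒ (A ⇒ (A ⊙ C)) = min(1, 1 − 0.959 + 0.394) = min(1, 0.435) = 0.435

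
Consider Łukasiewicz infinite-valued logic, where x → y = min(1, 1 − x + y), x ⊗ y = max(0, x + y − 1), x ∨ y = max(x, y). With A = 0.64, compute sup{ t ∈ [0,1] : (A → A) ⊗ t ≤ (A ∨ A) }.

0.64

A → A = min(1, 1 − 0.64 + 0.64) = min(1, 1.00) = 1.00
So the left factor is A → A = 1.00.
A ∨ A = max(0.64, 0.64) = 0.64
So the right-hand bound is A ∨ A = 0.64.
The residuum of the Łukasiewicz t-norm gives the supremum: min(1, 1 − 1.00 + 0.64).
1 − 1.00 + 0.64 = 0.64, so t = min(1, 0.64) = 0.64.
Check: 1.00 ⊗ 0.64 = max(0, 0.64) = 0.64 ≤ 0.64.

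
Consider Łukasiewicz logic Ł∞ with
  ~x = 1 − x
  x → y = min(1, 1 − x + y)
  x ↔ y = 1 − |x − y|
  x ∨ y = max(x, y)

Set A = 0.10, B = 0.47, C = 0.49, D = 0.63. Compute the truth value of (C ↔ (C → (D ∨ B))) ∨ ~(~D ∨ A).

0.63

D ∨ B = max(0.63, 0.47) = 0.63
C → (D ∨ B) = min(1, 1 − 0.49 + 0.63) = min(1, 1.14) = 1.00
C ↔ (C → (D ∨ B)) = 1 − |0.49 − 1.00| = 1 − 0.51 = 0.49
~D = 1 − 0.63 = 0.37
~D ∨ A = max(0.37, 0.10) = 0.37
~(~D ∨ A) = 1 − 0.37 = 0.63
(C ↔ (C → (D ∨ B))) ∨ ~(~D ∨ A) = max(0.49, 0.63) = 0.63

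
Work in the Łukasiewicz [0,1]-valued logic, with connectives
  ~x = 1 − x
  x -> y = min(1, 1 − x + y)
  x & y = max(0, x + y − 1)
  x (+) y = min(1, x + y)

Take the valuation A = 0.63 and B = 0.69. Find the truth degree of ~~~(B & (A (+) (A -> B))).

A -> B = min(1, 1 − 0.63 + 0.69) = min(1, 1.06) = 1.00
A (+) (A -> B) = min(1, 0.63 + 1.00) = min(1, 1.63) = 1.00
B & (A (+) (A -> B)) = max(0, 0.69 + 1.00 − 1) = max(0, 0.69) = 0.69
~(B & (A (+) (A -> B))) = 1 − 0.69 = 0.31
~~(B & (A (+) (A -> B))) = 1 − 0.31 = 0.69
~~~(B & (A (+) (A -> B))) = 1 − 0.69 = 0.31

0.31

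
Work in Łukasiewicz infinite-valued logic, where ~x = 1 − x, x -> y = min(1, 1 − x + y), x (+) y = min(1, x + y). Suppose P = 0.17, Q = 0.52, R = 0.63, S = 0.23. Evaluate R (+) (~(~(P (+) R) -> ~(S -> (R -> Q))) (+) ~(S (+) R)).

0.97

P (+) R = min(1, 0.17 + 0.63) = min(1, 0.80) = 0.80
~(P (+) R) = 1 − 0.80 = 0.20
R -> Q = min(1, 1 − 0.63 + 0.52) = min(1, 0.89) = 0.89
S -> (R -> Q) = min(1, 1 − 0.23 + 0.89) = min(1, 1.66) = 1.00
~(S -> (R -> Q)) = 1 − 1.00 = 0.00
~(P (+) R) -> ~(S -> (R -> Q)) = min(1, 1 − 0.20 + 0.00) = min(1, 0.80) = 0.80
~(~(P (+) R) -> ~(S -> (R -> Q))) = 1 − 0.80 = 0.20
S (+) R = min(1, 0.23 + 0.63) = min(1, 0.86) = 0.86
~(S (+) R) = 1 − 0.86 = 0.14
~(~(P (+) R) -> ~(S -> (R -> Q))) (+) ~(S (+) R) = min(1, 0.20 + 0.14) = min(1, 0.34) = 0.34
R (+) (~(~(P (+) R) -> ~(S -> (R -> Q))) (+) ~(S (+) R)) = min(1, 0.63 + 0.34) = min(1, 0.97) = 0.97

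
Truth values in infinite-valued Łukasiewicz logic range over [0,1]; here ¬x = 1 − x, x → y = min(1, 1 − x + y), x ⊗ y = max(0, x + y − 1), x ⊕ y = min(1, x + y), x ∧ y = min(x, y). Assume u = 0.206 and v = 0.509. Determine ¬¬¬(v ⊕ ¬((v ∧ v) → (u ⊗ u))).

0.000

v ∧ v = min(0.509, 0.509) = 0.509
u ⊗ u = max(0, 0.206 + 0.206 − 1) = max(0, -0.588) = 0.000
(v ∧ v) → (u ⊗ u) = min(1, 1 − 0.509 + 0.000) = min(1, 0.491) = 0.491
¬((v ∧ v) → (u ⊗ u)) = 1 − 0.491 = 0.509
v ⊕ ¬((v ∧ v) → (u ⊗ u)) = min(1, 0.509 + 0.509) = min(1, 1.018) = 1.000
¬(v ⊕ ¬((v ∧ v) → (u ⊗ u))) = 1 − 1.000 = 0.000
¬¬(v ⊕ ¬((v ∧ v) → (u ⊗ u))) = 1 − 0.000 = 1.000
¬¬¬(v ⊕ ¬((v ∧ v) → (u ⊗ u))) = 1 − 1.000 = 0.000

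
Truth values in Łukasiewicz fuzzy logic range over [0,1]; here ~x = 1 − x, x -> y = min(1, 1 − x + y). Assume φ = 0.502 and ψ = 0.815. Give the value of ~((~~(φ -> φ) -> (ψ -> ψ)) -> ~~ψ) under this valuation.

φ -> φ = min(1, 1 − 0.502 + 0.502) = min(1, 1.000) = 1.000
~(φ -> φ) = 1 − 1.000 = 0.000
~~(φ -> φ) = 1 − 0.000 = 1.000
ψ -> ψ = min(1, 1 − 0.815 + 0.815) = min(1, 1.000) = 1.000
~~(φ -> φ) -> (ψ -> ψ) = min(1, 1 − 1.000 + 1.000) = min(1, 1.000) = 1.000
~ψ = 1 − 0.815 = 0.185
~~ψ = 1 − 0.185 = 0.815
(~~(φ -> φ) -> (ψ -> ψ)) -> ~~ψ = min(1, 1 − 1.000 + 0.815) = min(1, 0.815) = 0.815
~((~~(φ -> φ) -> (ψ -> ψ)) -> ~~ψ) = 1 − 0.815 = 0.185

0.185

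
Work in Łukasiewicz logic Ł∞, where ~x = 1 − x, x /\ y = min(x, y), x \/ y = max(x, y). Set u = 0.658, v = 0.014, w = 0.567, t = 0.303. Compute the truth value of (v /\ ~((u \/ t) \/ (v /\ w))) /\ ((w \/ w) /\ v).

0.014

u \/ t = max(0.658, 0.303) = 0.658
v /\ w = min(0.014, 0.567) = 0.014
(u \/ t) \/ (v /\ w) = max(0.658, 0.014) = 0.658
~((u \/ t) \/ (v /\ w)) = 1 − 0.658 = 0.342
v /\ ~((u \/ t) \/ (v /\ w)) = min(0.014, 0.342) = 0.014
w \/ w = max(0.567, 0.567) = 0.567
(w \/ w) /\ v = min(0.567, 0.014) = 0.014
(v /\ ~((u \/ t) \/ (v /\ w))) /\ ((w \/ w) /\ v) = min(0.014, 0.014) = 0.014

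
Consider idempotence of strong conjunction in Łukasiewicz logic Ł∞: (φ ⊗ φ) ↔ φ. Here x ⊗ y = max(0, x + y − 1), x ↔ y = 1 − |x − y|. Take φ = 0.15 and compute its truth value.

φ ⊗ φ = max(0, 0.15 + 0.15 − 1) = max(0, -0.70) = 0.00
(φ ⊗ φ) ↔ φ = 1 − |0.00 − 0.15| = 1 − 0.15 = 0.85
(The value 0.85 < 1 shows this instance is not satisfied; fails in Ł∞ since a ⊗ a = max(0, 2a−1) ≠ a in general.)

0.85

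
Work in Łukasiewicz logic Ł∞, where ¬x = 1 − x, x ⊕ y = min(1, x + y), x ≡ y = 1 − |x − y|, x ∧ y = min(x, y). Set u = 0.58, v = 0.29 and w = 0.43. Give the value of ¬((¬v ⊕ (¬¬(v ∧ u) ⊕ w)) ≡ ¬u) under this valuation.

0.58

¬v = 1 − 0.29 = 0.71
v ∧ u = min(0.29, 0.58) = 0.29
¬(v ∧ u) = 1 − 0.29 = 0.71
¬¬(v ∧ u) = 1 − 0.71 = 0.29
¬¬(v ∧ u) ⊕ w = min(1, 0.29 + 0.43) = min(1, 0.72) = 0.72
¬v ⊕ (¬¬(v ∧ u) ⊕ w) = min(1, 0.71 + 0.72) = min(1, 1.43) = 1.00
¬u = 1 − 0.58 = 0.42
(¬v ⊕ (¬¬(v ∧ u) ⊕ w)) ≡ ¬u = 1 − |1.00 − 0.42| = 1 − 0.58 = 0.42
¬((¬v ⊕ (¬¬(v ∧ u) ⊕ w)) ≡ ¬u) = 1 − 0.42 = 0.58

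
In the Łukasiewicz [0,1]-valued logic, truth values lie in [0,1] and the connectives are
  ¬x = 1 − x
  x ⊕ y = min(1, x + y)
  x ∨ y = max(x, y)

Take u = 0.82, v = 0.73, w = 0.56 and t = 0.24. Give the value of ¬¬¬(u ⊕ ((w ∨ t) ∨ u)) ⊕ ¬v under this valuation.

w ∨ t = max(0.56, 0.24) = 0.56
(w ∨ t) ∨ u = max(0.56, 0.82) = 0.82
u ⊕ ((w ∨ t) ∨ u) = min(1, 0.82 + 0.82) = min(1, 1.64) = 1.00
¬(u ⊕ ((w ∨ t) ∨ u)) = 1 − 1.00 = 0.00
¬¬(u ⊕ ((w ∨ t) ∨ u)) = 1 − 0.00 = 1.00
¬¬¬(u ⊕ ((w ∨ t) ∨ u)) = 1 − 1.00 = 0.00
¬v = 1 − 0.73 = 0.27
¬¬¬(u ⊕ ((w ∨ t) ∨ u)) ⊕ ¬v = min(1, 0.00 + 0.27) = min(1, 0.27) = 0.27

0.27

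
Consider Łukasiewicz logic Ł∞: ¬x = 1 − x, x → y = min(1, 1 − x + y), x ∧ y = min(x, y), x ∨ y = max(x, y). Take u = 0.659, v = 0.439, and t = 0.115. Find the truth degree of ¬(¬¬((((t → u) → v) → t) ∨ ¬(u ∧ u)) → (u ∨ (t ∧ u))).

0.017

t → u = min(1, 1 − 0.115 + 0.659) = min(1, 1.544) = 1.000
(t → u) → v = min(1, 1 − 1.000 + 0.439) = min(1, 0.439) = 0.439
((t → u) → v) → t = min(1, 1 − 0.439 + 0.115) = min(1, 0.676) = 0.676
u ∧ u = min(0.659, 0.659) = 0.659
¬(u ∧ u) = 1 − 0.659 = 0.341
(((t → u) → v) → t) ∨ ¬(u ∧ u) = max(0.676, 0.341) = 0.676
¬((((t → u) → v) → t) ∨ ¬(u ∧ u)) = 1 − 0.676 = 0.324
¬¬((((t → u) → v) → t) ∨ ¬(u ∧ u)) = 1 − 0.324 = 0.676
t ∧ u = min(0.115, 0.659) = 0.115
u ∨ (t ∧ u) = max(0.659, 0.115) = 0.659
¬¬((((t → u) → v) → t) ∨ ¬(u ∧ u)) → (u ∨ (t ∧ u)) = min(1, 1 − 0.676 + 0.659) = min(1, 0.983) = 0.983
¬(¬¬((((t → u) → v) → t) ∨ ¬(u ∧ u)) → (u ∨ (t ∧ u))) = 1 − 0.983 = 0.017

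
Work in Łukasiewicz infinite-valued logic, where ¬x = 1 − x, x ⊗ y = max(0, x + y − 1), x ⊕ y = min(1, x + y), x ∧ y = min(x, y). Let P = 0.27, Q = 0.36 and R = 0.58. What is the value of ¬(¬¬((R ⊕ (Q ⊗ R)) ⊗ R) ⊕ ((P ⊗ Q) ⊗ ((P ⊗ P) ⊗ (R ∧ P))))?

Q ⊗ R = max(0, 0.36 + 0.58 − 1) = max(0, -0.06) = 0.00
R ⊕ (Q ⊗ R) = min(1, 0.58 + 0.00) = min(1, 0.58) = 0.58
(R ⊕ (Q ⊗ R)) ⊗ R = max(0, 0.58 + 0.58 − 1) = max(0, 0.16) = 0.16
¬((R ⊕ (Q ⊗ R)) ⊗ R) = 1 − 0.16 = 0.84
¬¬((R ⊕ (Q ⊗ R)) ⊗ R) = 1 − 0.84 = 0.16
P ⊗ Q = max(0, 0.27 + 0.36 − 1) = max(0, -0.37) = 0.00
P ⊗ P = max(0, 0.27 + 0.27 − 1) = max(0, -0.46) = 0.00
R ∧ P = min(0.58, 0.27) = 0.27
(P ⊗ P) ⊗ (R ∧ P) = max(0, 0.00 + 0.27 − 1) = max(0, -0.73) = 0.00
(P ⊗ Q) ⊗ ((P ⊗ P) ⊗ (R ∧ P)) = max(0, 0.00 + 0.00 − 1) = max(0, -1.00) = 0.00
¬¬((R ⊕ (Q ⊗ R)) ⊗ R) ⊕ ((P ⊗ Q) ⊗ ((P ⊗ P) ⊗ (R ∧ P))) = min(1, 0.16 + 0.00) = min(1, 0.16) = 0.16
¬(¬¬((R ⊕ (Q ⊗ R)) ⊗ R) ⊕ ((P ⊗ Q) ⊗ ((P ⊗ P) ⊗ (R ∧ P)))) = 1 − 0.16 = 0.84

0.84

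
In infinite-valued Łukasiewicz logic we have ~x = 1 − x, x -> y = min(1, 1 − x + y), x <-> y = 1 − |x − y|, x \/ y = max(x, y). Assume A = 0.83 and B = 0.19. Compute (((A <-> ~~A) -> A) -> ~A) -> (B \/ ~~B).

~A = 1 − 0.83 = 0.17
~~A = 1 − 0.17 = 0.83
A <-> ~~A = 1 − |0.83 − 0.83| = 1 − 0.00 = 1.00
(A <-> ~~A) -> A = min(1, 1 − 1.00 + 0.83) = min(1, 0.83) = 0.83
((A <-> ~~A) -> A) -> ~A = min(1, 1 − 0.83 + 0.17) = min(1, 0.34) = 0.34
~B = 1 − 0.19 = 0.81
~~B = 1 − 0.81 = 0.19
B \/ ~~B = max(0.19, 0.19) = 0.19
(((A <-> ~~A) -> A) -> ~A) -> (B \/ ~~B) = min(1, 1 − 0.34 + 0.19) = min(1, 0.85) = 0.85

0.85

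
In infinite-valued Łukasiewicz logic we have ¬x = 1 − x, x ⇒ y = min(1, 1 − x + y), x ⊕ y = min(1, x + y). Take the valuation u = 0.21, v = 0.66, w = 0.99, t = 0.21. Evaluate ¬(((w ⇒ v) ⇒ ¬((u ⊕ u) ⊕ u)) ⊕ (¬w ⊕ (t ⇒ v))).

w ⇒ v = min(1, 1 − 0.99 + 0.66) = min(1, 0.67) = 0.67
u ⊕ u = min(1, 0.21 + 0.21) = min(1, 0.42) = 0.42
(u ⊕ u) ⊕ u = min(1, 0.42 + 0.21) = min(1, 0.63) = 0.63
¬((u ⊕ u) ⊕ u) = 1 − 0.63 = 0.37
(w ⇒ v) ⇒ ¬((u ⊕ u) ⊕ u) = min(1, 1 − 0.67 + 0.37) = min(1, 0.70) = 0.70
¬w = 1 − 0.99 = 0.01
t ⇒ v = min(1, 1 − 0.21 + 0.66) = min(1, 1.45) = 1.00
¬w ⊕ (t ⇒ v) = min(1, 0.01 + 1.00) = min(1, 1.01) = 1.00
((w ⇒ v) ⇒ ¬((u ⊕ u) ⊕ u)) ⊕ (¬w ⊕ (t ⇒ v)) = min(1, 0.70 + 1.00) = min(1, 1.70) = 1.00
¬(((w ⇒ v) ⇒ ¬((u ⊕ u) ⊕ u)) ⊕ (¬w ⊕ (t ⇒ v))) = 1 − 1.00 = 0.00

0.00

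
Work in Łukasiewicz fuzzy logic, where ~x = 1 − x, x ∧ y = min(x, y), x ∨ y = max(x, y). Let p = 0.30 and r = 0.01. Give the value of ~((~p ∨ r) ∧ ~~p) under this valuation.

~p = 1 − 0.30 = 0.70
~p ∨ r = max(0.70, 0.01) = 0.70
~~p = 1 − 0.70 = 0.30
(~p ∨ r) ∧ ~~p = min(0.70, 0.30) = 0.30
~((~p ∨ r) ∧ ~~p) = 1 − 0.30 = 0.70

0.70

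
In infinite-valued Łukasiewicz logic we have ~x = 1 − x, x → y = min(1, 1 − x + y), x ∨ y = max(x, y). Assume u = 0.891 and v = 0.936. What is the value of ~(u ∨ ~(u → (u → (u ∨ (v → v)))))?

0.109

v → v = min(1, 1 − 0.936 + 0.936) = min(1, 1.000) = 1.000
u ∨ (v → v) = max(0.891, 1.000) = 1.000
u → (u ∨ (v → v)) = min(1, 1 − 0.891 + 1.000) = min(1, 1.109) = 1.000
u → (u → (u ∨ (v → v))) = min(1, 1 − 0.891 + 1.000) = min(1, 1.109) = 1.000
~(u → (u → (u ∨ (v → v)))) = 1 − 1.000 = 0.000
u ∨ ~(u → (u → (u ∨ (v → v)))) = max(0.891, 0.000) = 0.891
~(u ∨ ~(u → (u → (u ∨ (v → v))))) = 1 − 0.891 = 0.109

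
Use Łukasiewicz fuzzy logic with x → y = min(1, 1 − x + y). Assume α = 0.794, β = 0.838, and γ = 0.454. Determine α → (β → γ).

β → γ = min(1, 1 − 0.838 + 0.454) = min(1, 0.616) = 0.616
α → (β → γ) = min(1, 1 − 0.794 + 0.616) = min(1, 0.822) = 0.822

0.822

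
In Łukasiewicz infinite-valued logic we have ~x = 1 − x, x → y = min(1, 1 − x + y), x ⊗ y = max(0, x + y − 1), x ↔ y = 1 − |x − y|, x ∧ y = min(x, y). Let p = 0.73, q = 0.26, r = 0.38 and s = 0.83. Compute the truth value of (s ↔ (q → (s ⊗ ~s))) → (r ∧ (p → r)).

0.47

~s = 1 − 0.83 = 0.17
s ⊗ ~s = max(0, 0.83 + 0.17 − 1) = max(0, 0.00) = 0.00
q → (s ⊗ ~s) = min(1, 1 − 0.26 + 0.00) = min(1, 0.74) = 0.74
s ↔ (q → (s ⊗ ~s)) = 1 − |0.83 − 0.74| = 1 − 0.09 = 0.91
p → r = min(1, 1 − 0.73 + 0.38) = min(1, 0.65) = 0.65
r ∧ (p → r) = min(0.38, 0.65) = 0.38
(s ↔ (q → (s ⊗ ~s))) → (r ∧ (p → r)) = min(1, 1 − 0.91 + 0.38) = min(1, 0.47) = 0.47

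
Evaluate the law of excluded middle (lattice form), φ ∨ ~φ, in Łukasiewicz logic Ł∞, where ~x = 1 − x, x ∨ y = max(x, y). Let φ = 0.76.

~φ = 1 − 0.76 = 0.24
φ ∨ ~φ = max(0.76, 0.24) = 0.76
(The value 0.76 < 1 shows this instance is not satisfied; not a Ł∞-tautology — its value is max(a, 1−a).)

0.76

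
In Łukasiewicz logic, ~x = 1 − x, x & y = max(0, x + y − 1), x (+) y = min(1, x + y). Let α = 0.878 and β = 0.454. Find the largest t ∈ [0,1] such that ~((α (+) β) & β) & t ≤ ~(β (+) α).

α (+) β = min(1, 0.878 + 0.454) = min(1, 1.332) = 1.000
(α (+) β) & β = max(0, 1.000 + 0.454 − 1) = max(0, 0.454) = 0.454
~((α (+) β) & β) = 1 − 0.454 = 0.546
So the left factor is ~((α (+) β) & β) = 0.546.
β (+) α = min(1, 0.454 + 0.878) = min(1, 1.332) = 1.000
~(β (+) α) = 1 − 1.000 = 0.000
So the right-hand bound is ~(β (+) α) = 0.000.
The residuum of the Łukasiewicz t-norm gives the supremum: min(1, 1 − 0.546 + 0.000).
1 − 0.546 + 0.000 = 0.454, so t = min(1, 0.454) = 0.454.
Check: 0.546 & 0.454 = max(0, 0.000) = 0.000 ≤ 0.000.

0.454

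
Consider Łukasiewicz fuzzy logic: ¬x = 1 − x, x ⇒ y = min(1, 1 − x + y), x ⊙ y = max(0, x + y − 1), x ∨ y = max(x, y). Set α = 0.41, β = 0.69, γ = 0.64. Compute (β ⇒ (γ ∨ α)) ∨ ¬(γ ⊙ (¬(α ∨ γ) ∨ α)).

0.95

γ ∨ α = max(0.64, 0.41) = 0.64
β ⇒ (γ ∨ α) = min(1, 1 − 0.69 + 0.64) = min(1, 0.95) = 0.95
α ∨ γ = max(0.41, 0.64) = 0.64
¬(α ∨ γ) = 1 − 0.64 = 0.36
¬(α ∨ γ) ∨ α = max(0.36, 0.41) = 0.41
γ ⊙ (¬(α ∨ γ) ∨ α) = max(0, 0.64 + 0.41 − 1) = max(0, 0.05) = 0.05
¬(γ ⊙ (¬(α ∨ γ) ∨ α)) = 1 − 0.05 = 0.95
(β ⇒ (γ ∨ α)) ∨ ¬(γ ⊙ (¬(α ∨ γ) ∨ α)) = max(0.95, 0.95) = 0.95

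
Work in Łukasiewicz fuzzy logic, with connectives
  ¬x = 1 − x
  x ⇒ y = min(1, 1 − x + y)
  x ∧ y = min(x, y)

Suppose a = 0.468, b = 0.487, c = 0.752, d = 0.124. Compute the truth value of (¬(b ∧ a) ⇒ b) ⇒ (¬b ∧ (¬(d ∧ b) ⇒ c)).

0.558

b ∧ a = min(0.487, 0.468) = 0.468
¬(b ∧ a) = 1 − 0.468 = 0.532
¬(b ∧ a) ⇒ b = min(1, 1 − 0.532 + 0.487) = min(1, 0.955) = 0.955
¬b = 1 − 0.487 = 0.513
d ∧ b = min(0.124, 0.487) = 0.124
¬(d ∧ b) = 1 − 0.124 = 0.876
¬(d ∧ b) ⇒ c = min(1, 1 − 0.876 + 0.752) = min(1, 0.876) = 0.876
¬b ∧ (¬(d ∧ b) ⇒ c) = min(0.513, 0.876) = 0.513
(¬(b ∧ a) ⇒ b) ⇒ (¬b ∧ (¬(d ∧ b) ⇒ c)) = min(1, 1 − 0.955 + 0.513) = min(1, 0.558) = 0.558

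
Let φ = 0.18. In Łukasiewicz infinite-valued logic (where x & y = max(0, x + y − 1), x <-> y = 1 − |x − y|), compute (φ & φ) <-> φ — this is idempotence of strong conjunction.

φ & φ = max(0, 0.18 + 0.18 − 1) = max(0, -0.64) = 0.00
(φ & φ) <-> φ = 1 − |0.00 − 0.18| = 1 − 0.18 = 0.82
(The value 0.82 < 1 shows this instance is not satisfied; fails in Ł∞ since a ⊗ a = max(0, 2a−1) ≠ a in general.)

0.82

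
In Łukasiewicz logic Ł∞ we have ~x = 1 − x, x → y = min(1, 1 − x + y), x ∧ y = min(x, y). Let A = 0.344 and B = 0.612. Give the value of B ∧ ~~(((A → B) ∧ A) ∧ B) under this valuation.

0.344

A → B = min(1, 1 − 0.344 + 0.612) = min(1, 1.268) = 1.000
(A → B) ∧ A = min(1.000, 0.344) = 0.344
((A → B) ∧ A) ∧ B = min(0.344, 0.612) = 0.344
~(((A → B) ∧ A) ∧ B) = 1 − 0.344 = 0.656
~~(((A → B) ∧ A) ∧ B) = 1 − 0.656 = 0.344
B ∧ ~~(((A → B) ∧ A) ∧ B) = min(0.612, 0.344) = 0.344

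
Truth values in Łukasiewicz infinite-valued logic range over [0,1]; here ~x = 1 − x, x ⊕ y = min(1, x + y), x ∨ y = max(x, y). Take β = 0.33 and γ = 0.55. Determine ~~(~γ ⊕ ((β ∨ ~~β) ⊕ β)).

~γ = 1 − 0.55 = 0.45
~β = 1 − 0.33 = 0.67
~~β = 1 − 0.67 = 0.33
β ∨ ~~β = max(0.33, 0.33) = 0.33
(β ∨ ~~β) ⊕ β = min(1, 0.33 + 0.33) = min(1, 0.66) = 0.66
~γ ⊕ ((β ∨ ~~β) ⊕ β) = min(1, 0.45 + 0.66) = min(1, 1.11) = 1.00
~(~γ ⊕ ((β ∨ ~~β) ⊕ β)) = 1 − 1.00 = 0.00
~~(~γ ⊕ ((β ∨ ~~β) ⊕ β)) = 1 − 0.00 = 1.00

1.00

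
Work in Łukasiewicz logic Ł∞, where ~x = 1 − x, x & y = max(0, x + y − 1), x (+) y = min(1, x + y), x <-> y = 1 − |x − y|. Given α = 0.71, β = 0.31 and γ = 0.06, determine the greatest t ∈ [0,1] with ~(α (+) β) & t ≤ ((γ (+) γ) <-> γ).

α (+) β = min(1, 0.71 + 0.31) = min(1, 1.02) = 1.00
~(α (+) β) = 1 − 1.00 = 0.00
So the left factor is ~(α (+) β) = 0.00.
γ (+) γ = min(1, 0.06 + 0.06) = min(1, 0.12) = 0.12
(γ (+) γ) <-> γ = 1 − |0.12 − 0.06| = 1 − 0.06 = 0.94
So the right-hand bound is (γ (+) γ) <-> γ = 0.94.
The residuum of the Łukasiewicz t-norm gives the supremum: min(1, 1 − 0.00 + 0.94).
1 − 0.00 + 0.94 = 1.94, so t = min(1, 1.94) = 1.00.
Check: 0.00 & 1.00 = max(0, 0.00) = 0.00 ≤ 0.94.

1.00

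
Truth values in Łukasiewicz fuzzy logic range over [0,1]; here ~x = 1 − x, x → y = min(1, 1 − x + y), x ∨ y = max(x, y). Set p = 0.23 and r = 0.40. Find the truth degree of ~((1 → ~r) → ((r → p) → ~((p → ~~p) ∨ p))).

~r = 1 − 0.40 = 0.60
1 → ~r = min(1, 1 − 1.00 + 0.60) = min(1, 0.60) = 0.60
r → p = min(1, 1 − 0.40 + 0.23) = min(1, 0.83) = 0.83
~p = 1 − 0.23 = 0.77
~~p = 1 − 0.77 = 0.23
p → ~~p = min(1, 1 − 0.23 + 0.23) = min(1, 1.00) = 1.00
(p → ~~p) ∨ p = max(1.00, 0.23) = 1.00
~((p → ~~p) ∨ p) = 1 − 1.00 = 0.00
(r → p) → ~((p → ~~p) ∨ p) = min(1, 1 − 0.83 + 0.00) = min(1, 0.17) = 0.17
(1 → ~r) → ((r → p) → ~((p → ~~p) ∨ p)) = min(1, 1 − 0.60 + 0.17) = min(1, 0.57) = 0.57
~((1 → ~r) → ((r → p) → ~((p → ~~p) ∨ p))) = 1 − 0.57 = 0.43

0.43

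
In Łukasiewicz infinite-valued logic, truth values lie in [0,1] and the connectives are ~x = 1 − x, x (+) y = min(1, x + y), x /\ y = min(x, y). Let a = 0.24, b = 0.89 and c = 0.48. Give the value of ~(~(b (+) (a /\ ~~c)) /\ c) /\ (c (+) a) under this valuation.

0.72

~c = 1 − 0.48 = 0.52
~~c = 1 − 0.52 = 0.48
a /\ ~~c = min(0.24, 0.48) = 0.24
b (+) (a /\ ~~c) = min(1, 0.89 + 0.24) = min(1, 1.13) = 1.00
~(b (+) (a /\ ~~c)) = 1 − 1.00 = 0.00
~(b (+) (a /\ ~~c)) /\ c = min(0.00, 0.48) = 0.00
~(~(b (+) (a /\ ~~c)) /\ c) = 1 − 0.00 = 1.00
c (+) a = min(1, 0.48 + 0.24) = min(1, 0.72) = 0.72
~(~(b (+) (a /\ ~~c)) /\ c) /\ (c (+) a) = min(1.00, 0.72) = 0.72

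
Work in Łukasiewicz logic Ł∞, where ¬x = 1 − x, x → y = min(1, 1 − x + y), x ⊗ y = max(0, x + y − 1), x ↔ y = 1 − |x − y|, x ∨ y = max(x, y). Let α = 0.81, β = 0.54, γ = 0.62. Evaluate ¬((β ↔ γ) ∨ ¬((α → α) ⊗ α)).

0.08

β ↔ γ = 1 − |0.54 − 0.62| = 1 − 0.08 = 0.92
α → α = min(1, 1 − 0.81 + 0.81) = min(1, 1.00) = 1.00
(α → α) ⊗ α = max(0, 1.00 + 0.81 − 1) = max(0, 0.81) = 0.81
¬((α → α) ⊗ α) = 1 − 0.81 = 0.19
(β ↔ γ) ∨ ¬((α → α) ⊗ α) = max(0.92, 0.19) = 0.92
¬((β ↔ γ) ∨ ¬((α → α) ⊗ α)) = 1 − 0.92 = 0.08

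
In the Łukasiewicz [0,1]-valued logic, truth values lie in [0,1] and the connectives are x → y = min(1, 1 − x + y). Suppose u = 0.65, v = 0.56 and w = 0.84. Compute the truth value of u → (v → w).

v → w = min(1, 1 − 0.56 + 0.84) = min(1, 1.28) = 1.00
u → (v → w) = min(1, 1 − 0.65 + 1.00) = min(1, 1.35) = 1.00

1.00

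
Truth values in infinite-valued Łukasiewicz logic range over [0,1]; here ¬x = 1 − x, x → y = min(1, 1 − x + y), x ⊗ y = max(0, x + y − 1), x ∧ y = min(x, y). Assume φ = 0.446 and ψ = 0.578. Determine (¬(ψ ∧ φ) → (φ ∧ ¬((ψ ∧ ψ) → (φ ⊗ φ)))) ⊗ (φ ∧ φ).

ψ ∧ φ = min(0.578, 0.446) = 0.446
¬(ψ ∧ φ) = 1 − 0.446 = 0.554
ψ ∧ ψ = min(0.578, 0.578) = 0.578
φ ⊗ φ = max(0, 0.446 + 0.446 − 1) = max(0, -0.108) = 0.000
(ψ ∧ ψ) → (φ ⊗ φ) = min(1, 1 − 0.578 + 0.000) = min(1, 0.422) = 0.422
¬((ψ ∧ ψ) → (φ ⊗ φ)) = 1 − 0.422 = 0.578
φ ∧ ¬((ψ ∧ ψ) → (φ ⊗ φ)) = min(0.446, 0.578) = 0.446
¬(ψ ∧ φ) → (φ ∧ ¬((ψ ∧ ψ) → (φ ⊗ φ))) = min(1, 1 − 0.554 + 0.446) = min(1, 0.892) = 0.892
φ ∧ φ = min(0.446, 0.446) = 0.446
(¬(ψ ∧ φ) → (φ ∧ ¬((ψ ∧ ψ) → (φ ⊗ φ)))) ⊗ (φ ∧ φ) = max(0, 0.892 + 0.446 − 1) = max(0, 0.338) = 0.338

0.338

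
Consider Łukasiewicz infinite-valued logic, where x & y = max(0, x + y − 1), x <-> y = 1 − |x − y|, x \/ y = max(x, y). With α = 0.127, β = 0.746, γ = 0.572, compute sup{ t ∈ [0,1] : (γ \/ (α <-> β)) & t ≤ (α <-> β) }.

α <-> β = 1 − |0.127 − 0.746| = 1 − 0.619 = 0.381
γ \/ (α <-> β) = max(0.572, 0.381) = 0.572
So the left factor is γ \/ (α <-> β) = 0.572.
So the right-hand bound is α <-> β = 0.381.
The residuum of the Łukasiewicz t-norm gives the supremum: min(1, 1 − 0.572 + 0.381).
1 − 0.572 + 0.381 = 0.809, so t = min(1, 0.809) = 0.809.
Check: 0.572 & 0.809 = max(0, 0.381) = 0.381 ≤ 0.381.

0.809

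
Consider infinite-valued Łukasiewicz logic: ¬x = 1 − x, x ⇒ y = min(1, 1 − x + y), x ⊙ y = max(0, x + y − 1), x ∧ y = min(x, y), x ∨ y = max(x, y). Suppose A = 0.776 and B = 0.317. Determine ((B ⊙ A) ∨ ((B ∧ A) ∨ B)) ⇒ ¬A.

0.907

B ⊙ A = max(0, 0.317 + 0.776 − 1) = max(0, 0.093) = 0.093
B ∧ A = min(0.317, 0.776) = 0.317
(B ∧ A) ∨ B = max(0.317, 0.317) = 0.317
(B ⊙ A) ∨ ((B ∧ A) ∨ B) = max(0.093, 0.317) = 0.317
¬A = 1 − 0.776 = 0.224
((B ⊙ A) ∨ ((B ∧ A) ∨ B)) ⇒ ¬A = min(1, 1 − 0.317 + 0.224) = min(1, 0.907) = 0.907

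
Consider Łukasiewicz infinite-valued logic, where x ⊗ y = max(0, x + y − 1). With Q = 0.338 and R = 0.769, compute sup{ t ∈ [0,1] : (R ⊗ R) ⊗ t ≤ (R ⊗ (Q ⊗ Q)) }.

R ⊗ R = max(0, 0.769 + 0.769 − 1) = max(0, 0.538) = 0.538
So the left factor is R ⊗ R = 0.538.
Q ⊗ Q = max(0, 0.338 + 0.338 − 1) = max(0, -0.324) = 0.000
R ⊗ (Q ⊗ Q) = max(0, 0.769 + 0.000 − 1) = max(0, -0.231) = 0.000
So the right-hand bound is R ⊗ (Q ⊗ Q) = 0.000.
The residuum of the Łukasiewicz t-norm gives the supremum: min(1, 1 − 0.538 + 0.000).
1 − 0.538 + 0.000 = 0.462, so t = min(1, 0.462) = 0.462.
Check: 0.538 ⊗ 0.462 = max(0, 0.000) = 0.000 ≤ 0.000.

0.462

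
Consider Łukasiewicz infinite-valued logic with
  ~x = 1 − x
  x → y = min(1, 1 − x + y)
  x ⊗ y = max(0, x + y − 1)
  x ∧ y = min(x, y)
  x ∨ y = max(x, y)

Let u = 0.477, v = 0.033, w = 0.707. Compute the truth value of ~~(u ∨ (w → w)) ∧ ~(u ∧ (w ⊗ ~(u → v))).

w → w = min(1, 1 − 0.707 + 0.707) = min(1, 1.000) = 1.000
u ∨ (w → w) = max(0.477, 1.000) = 1.000
~(u ∨ (w → w)) = 1 − 1.000 = 0.000
~~(u ∨ (w → w)) = 1 − 0.000 = 1.000
u → v = min(1, 1 − 0.477 + 0.033) = min(1, 0.556) = 0.556
~(u → v) = 1 − 0.556 = 0.444
w ⊗ ~(u → v) = max(0, 0.707 + 0.444 − 1) = max(0, 0.151) = 0.151
u ∧ (w ⊗ ~(u → v)) = min(0.477, 0.151) = 0.151
~(u ∧ (w ⊗ ~(u → v))) = 1 − 0.151 = 0.849
~~(u ∨ (w → w)) ∧ ~(u ∧ (w ⊗ ~(u → v))) = min(1.000, 0.849) = 0.849

0.849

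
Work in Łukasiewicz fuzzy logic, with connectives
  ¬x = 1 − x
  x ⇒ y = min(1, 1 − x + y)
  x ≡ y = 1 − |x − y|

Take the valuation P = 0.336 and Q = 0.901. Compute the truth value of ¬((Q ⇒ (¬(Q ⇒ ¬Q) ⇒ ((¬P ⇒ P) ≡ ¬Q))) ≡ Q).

¬Q = 1 − 0.901 = 0.099
Q ⇒ ¬Q = min(1, 1 − 0.901 + 0.099) = min(1, 0.198) = 0.198
¬(Q ⇒ ¬Q) = 1 − 0.198 = 0.802
¬P = 1 − 0.336 = 0.664
¬P ⇒ P = min(1, 1 − 0.664 + 0.336) = min(1, 0.672) = 0.672
(¬P ⇒ P) ≡ ¬Q = 1 − |0.672 − 0.099| = 1 − 0.573 = 0.427
¬(Q ⇒ ¬Q) ⇒ ((¬P ⇒ P) ≡ ¬Q) = min(1, 1 − 0.802 + 0.427) = min(1, 0.625) = 0.625
Q ⇒ (¬(Q ⇒ ¬Q) ⇒ ((¬P ⇒ P) ≡ ¬Q)) = min(1, 1 − 0.901 + 0.625) = min(1, 0.724) = 0.724
(Q ⇒ (¬(Q ⇒ ¬Q) ⇒ ((¬P ⇒ P) ≡ ¬Q))) ≡ Q = 1 − |0.724 − 0.901| = 1 − 0.177 = 0.823
¬((Q ⇒ (¬(Q ⇒ ¬Q) ⇒ ((¬P ⇒ P) ≡ ¬Q))) ≡ Q) = 1 − 0.823 = 0.177

0.177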